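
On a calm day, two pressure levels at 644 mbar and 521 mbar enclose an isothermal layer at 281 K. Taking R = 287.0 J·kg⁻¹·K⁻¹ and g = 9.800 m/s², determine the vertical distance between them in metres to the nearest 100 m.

Hypsometric equation: Δz = (R T̄/g) ln(P₁/P₂).
R T̄/g = 287.0 × 281 / 9.800 = 8229.3 m.
ln(644/521) = ln(1.2361) = 0.21196.
Δz = 8229.3 × 0.21196 = 1744.3 m.

Δz ≈ 1700 m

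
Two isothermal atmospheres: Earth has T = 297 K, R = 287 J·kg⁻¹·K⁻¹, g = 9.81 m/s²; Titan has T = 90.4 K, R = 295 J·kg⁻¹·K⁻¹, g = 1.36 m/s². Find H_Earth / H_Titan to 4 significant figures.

H_Earth/H_Titan ≈ 0.4431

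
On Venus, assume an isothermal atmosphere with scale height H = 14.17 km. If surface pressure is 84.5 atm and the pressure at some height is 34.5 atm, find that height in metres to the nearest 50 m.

Invert the barometric formula: z = H ln(P₀/P).
P₀/P = 84.5/34.5 = 2.4493; ln(2.4493) = 0.89580.
z = 14170 × 0.89580 = 12693 m.

z ≈ 12700 m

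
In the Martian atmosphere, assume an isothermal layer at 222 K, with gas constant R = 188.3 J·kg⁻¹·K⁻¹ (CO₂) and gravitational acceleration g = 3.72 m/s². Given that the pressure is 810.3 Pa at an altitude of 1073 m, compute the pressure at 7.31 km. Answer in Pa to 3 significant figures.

Scale height: H = RT/g = 188.3 × 222 / 3.72 = 11237 m.
Between two levels, P₂ = P₁ exp(−Δz/H) with Δz = z₂ − z₁.
Δz = 7310.0 − 1073.0 = 6237.0 m; Δz/H = 6237.0/11237 = 0.55504.
P₂ = 810.3 × exp(−0.55504) = 810.3 × 0.57405 = 465.15 Pa.

P ≈ 465 Pa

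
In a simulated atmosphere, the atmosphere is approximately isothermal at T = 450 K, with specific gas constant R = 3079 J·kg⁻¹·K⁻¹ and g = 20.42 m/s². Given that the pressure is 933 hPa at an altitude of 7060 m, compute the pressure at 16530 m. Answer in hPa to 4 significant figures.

P ≈ 811.5 hPa

Scale height: H = RT/g = 3079 × 450 / 20.42 = 67853 m.
Between two levels, P₂ = P₁ exp(−Δz/H) with Δz = z₂ − z₁.
Δz = 16530 − 7060.0 = 9470.0 m; Δz/H = 9470.0/67853 = 0.13957.
P₂ = 933 × exp(−0.13957) = 933 × 0.86973 = 811.46 hPa.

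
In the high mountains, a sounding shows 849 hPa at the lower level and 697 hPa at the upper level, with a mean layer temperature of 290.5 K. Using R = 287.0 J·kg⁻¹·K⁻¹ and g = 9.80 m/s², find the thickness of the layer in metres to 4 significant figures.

Hypsometric equation: Δz = (R T̄/g) ln(P₁/P₂).
R T̄/g = 287.0 × 290.5 / 9.80 = 8507.5 m.
ln(849/697) = ln(1.2181) = 0.19729.
Δz = 8507.5 × 0.19729 = 1678.4 m.

Δz ≈ 1678 m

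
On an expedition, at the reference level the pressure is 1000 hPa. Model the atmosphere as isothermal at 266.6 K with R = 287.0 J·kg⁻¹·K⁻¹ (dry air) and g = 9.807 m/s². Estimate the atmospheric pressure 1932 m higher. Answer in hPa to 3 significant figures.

Scale height: H = RT/g = 287.0 × 266.6 / 9.807 = 7802.0 m.
Barometric formula: P = P₀ exp(−z/H).
z/H = 1932.0/7802.0 = 0.24763; exp(−0.24763) = 0.78065.
P = 1000 × 0.78065 = 780.65 hPa.

P ≈ 781 hPa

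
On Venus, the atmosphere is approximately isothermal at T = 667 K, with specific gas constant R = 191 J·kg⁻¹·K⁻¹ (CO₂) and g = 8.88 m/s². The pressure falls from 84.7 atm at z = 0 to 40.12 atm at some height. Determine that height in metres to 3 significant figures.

Scale height: H = RT/g = 191 × 667 / 8.88 = 14347 m.
Invert the barometric formula: z = H ln(P₀/P).
P₀/P = 84.7/40.12 = 2.1112; ln(2.1112) = 0.74726.
z = 14347 × 0.74726 = 10721 m.

z ≈ 10700 m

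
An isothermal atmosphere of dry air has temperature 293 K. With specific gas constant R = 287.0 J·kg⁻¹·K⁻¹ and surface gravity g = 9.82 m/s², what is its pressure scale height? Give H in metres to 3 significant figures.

H ≈ 8560 m

The scale height of an isothermal atmosphere is H = RT/g.
H = 287.0 × 293 / 9.82 = 84091/9.82 = 8563.2 m.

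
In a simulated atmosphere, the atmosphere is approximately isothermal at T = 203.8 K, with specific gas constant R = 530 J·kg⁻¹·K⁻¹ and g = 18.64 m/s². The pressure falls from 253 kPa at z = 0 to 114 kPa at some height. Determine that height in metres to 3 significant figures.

z ≈ 4620 m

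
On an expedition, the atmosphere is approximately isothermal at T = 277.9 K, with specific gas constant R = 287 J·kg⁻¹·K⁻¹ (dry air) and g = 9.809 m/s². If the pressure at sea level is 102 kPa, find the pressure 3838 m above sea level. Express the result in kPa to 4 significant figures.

Scale height: H = RT/g = 287 × 277.9 / 9.809 = 8131.0 m.
Barometric formula: P = P₀ exp(−z/H).
z/H = 3838.0/8131.0 = 0.47202; exp(−0.47202) = 0.62374.
P = 102 × 0.62374 = 63.621 kPa.

P ≈ 63.62 kPa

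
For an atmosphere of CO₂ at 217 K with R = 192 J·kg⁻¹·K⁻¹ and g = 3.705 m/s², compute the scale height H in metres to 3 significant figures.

The scale height of an isothermal atmosphere is H = RT/g.
H = 192 × 217 / 3.705 = 41664/3.705 = 11245 m.

H ≈ 11200 m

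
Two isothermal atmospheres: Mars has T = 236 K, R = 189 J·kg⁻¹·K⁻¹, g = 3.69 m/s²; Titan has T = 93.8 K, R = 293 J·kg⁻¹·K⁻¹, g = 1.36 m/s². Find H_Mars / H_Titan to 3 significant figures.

H_Mars/H_Titan ≈ 0.598

H = RT/g for each body.
H_Mars = 189 × 236 / 3.69 = 12088 m.
H_Titan = 293 × 93.8 / 1.36 = 20208 m.
H_Mars/H_Titan = 12088/20208 = 0.59818.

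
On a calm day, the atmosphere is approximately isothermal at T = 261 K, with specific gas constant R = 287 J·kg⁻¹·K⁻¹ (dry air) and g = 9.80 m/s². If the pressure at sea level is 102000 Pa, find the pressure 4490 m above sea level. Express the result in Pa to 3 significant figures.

P ≈ 56700 Pa

Scale height: H = RT/g = 287 × 261 / 9.80 = 7643.6 m.
Barometric formula: P = P₀ exp(−z/H).
z/H = 4490.0/7643.6 = 0.58742; exp(−0.58742) = 0.55576.
P = 102000 × 0.55576 = 56688 Pa.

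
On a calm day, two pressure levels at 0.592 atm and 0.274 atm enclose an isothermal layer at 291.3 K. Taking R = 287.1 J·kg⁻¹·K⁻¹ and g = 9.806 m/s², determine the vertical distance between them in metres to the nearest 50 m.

Δz ≈ 6550 m

Hypsometric equation: Δz = (R T̄/g) ln(P₁/P₂).
R T̄/g = 287.1 × 291.3 / 9.806 = 8528.7 m.
ln(0.592/0.274) = ln(2.1606) = 0.77039.
Δz = 8528.7 × 0.77039 = 6570.4 m.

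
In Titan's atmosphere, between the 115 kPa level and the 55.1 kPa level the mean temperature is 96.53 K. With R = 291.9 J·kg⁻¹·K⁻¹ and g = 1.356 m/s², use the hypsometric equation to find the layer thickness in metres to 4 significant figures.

Hypsometric equation: Δz = (R T̄/g) ln(P₁/P₂).
R T̄/g = 291.9 × 96.53 / 1.356 = 20780 m.
ln(115/55.1) = ln(2.0871) = 0.73578.
Δz = 20780 × 0.73578 = 15290 m.

Δz ≈ 15290 m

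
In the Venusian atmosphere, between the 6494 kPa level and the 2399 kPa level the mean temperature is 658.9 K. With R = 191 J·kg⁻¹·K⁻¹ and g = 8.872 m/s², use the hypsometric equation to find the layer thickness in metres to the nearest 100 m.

Hypsometric equation: Δz = (R T̄/g) ln(P₁/P₂).
R T̄/g = 191 × 658.9 / 8.872 = 14185 m.
ln(6494/2399) = ln(2.7070) = 0.99584.
Δz = 14185 × 0.99584 = 14126 m.

Δz ≈ 14100 m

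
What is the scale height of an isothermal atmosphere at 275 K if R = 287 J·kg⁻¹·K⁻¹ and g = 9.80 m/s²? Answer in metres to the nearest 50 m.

H ≈ 8050 m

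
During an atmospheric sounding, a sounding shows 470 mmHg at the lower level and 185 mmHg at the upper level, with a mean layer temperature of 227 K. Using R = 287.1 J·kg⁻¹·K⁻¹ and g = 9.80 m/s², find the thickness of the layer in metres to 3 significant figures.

Hypsometric equation: Δz = (R T̄/g) ln(P₁/P₂).
R T̄/g = 287.1 × 227 / 9.80 = 6650.2 m.
ln(470/185) = ln(2.5405) = 0.93236.
Δz = 6650.2 × 0.93236 = 6200.4 m.

Δz ≈ 6200 m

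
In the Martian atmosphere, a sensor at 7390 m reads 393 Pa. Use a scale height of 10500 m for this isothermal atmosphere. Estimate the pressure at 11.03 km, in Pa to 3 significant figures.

Between two levels, P₂ = P₁ exp(−Δz/H) with Δz = z₂ − z₁.
Δz = 11030 − 7390.0 = 3640.0 m; Δz/H = 3640.0/10500 = 0.34667.
P₂ = 393 × exp(−0.34667) = 393 × 0.70704 = 277.87 Pa.

P ≈ 278 Pa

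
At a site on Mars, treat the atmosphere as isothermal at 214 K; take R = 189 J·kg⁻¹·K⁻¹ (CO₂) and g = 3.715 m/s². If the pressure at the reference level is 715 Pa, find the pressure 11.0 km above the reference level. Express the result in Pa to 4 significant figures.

P ≈ 260.3 Pa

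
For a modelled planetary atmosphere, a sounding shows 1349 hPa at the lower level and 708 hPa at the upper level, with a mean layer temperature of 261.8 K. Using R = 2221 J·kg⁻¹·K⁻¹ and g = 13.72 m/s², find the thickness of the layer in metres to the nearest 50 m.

Hypsometric equation: Δz = (R T̄/g) ln(P₁/P₂).
R T̄/g = 2221 × 261.8 / 13.72 = 42380 m.
ln(1349/708) = ln(1.9054) = 0.64469.
Δz = 42380 × 0.64469 = 27322 m.

Δz ≈ 27300 m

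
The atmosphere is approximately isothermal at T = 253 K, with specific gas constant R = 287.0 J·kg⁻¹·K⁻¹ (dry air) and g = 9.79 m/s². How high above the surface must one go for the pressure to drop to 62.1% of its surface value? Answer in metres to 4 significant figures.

z ≈ 3534 m

Scale height: H = RT/g = 287.0 × 253 / 9.79 = 7416.9 m.
Set P/P₀ = exp(−z/H) = 0.621, so z = −H ln(0.621).
−ln(0.621) = 0.47642; z = 7416.9 × 0.47642 = 3533.6 m.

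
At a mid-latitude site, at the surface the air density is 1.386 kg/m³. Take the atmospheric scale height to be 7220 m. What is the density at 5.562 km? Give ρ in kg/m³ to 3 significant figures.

In an isothermal atmosphere, density decays like pressure: ρ = ρ₀ exp(−z/H).
z/H = 5562.0/7220.0 = 0.77036; exp(−0.77036) = 0.46285.
ρ = 1.386 × 0.46285 = 0.64151 kg/m³.

ρ ≈ 0.642 kg/m³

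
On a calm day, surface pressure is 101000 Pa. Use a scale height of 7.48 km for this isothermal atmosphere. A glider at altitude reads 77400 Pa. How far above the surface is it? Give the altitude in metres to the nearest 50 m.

Invert the barometric formula: z = H ln(P₀/P).
P₀/P = 101000/77400 = 1.3049; ln(1.3049) = 0.26613.
z = 7480.0 × 0.26613 = 1990.7 m.

z ≈ 2000 m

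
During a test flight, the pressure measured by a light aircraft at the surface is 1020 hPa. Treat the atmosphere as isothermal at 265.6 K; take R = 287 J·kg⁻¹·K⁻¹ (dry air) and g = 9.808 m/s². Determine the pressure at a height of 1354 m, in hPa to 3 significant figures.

P ≈ 857 hPa

Scale height: H = RT/g = 287 × 265.6 / 9.808 = 7771.9 m.
Barometric formula: P = P₀ exp(−z/H).
z/H = 1354.0/7771.9 = 0.17422; exp(−0.17422) = 0.84011.
P = 1020 × 0.84011 = 856.91 hPa.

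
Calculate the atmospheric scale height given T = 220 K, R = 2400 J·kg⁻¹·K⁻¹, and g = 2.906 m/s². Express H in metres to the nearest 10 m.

The scale height of an isothermal atmosphere is H = RT/g.
H = 2400 × 220 / 2.906 = 528000/2.906 = 181690 m.

H ≈ 181690 m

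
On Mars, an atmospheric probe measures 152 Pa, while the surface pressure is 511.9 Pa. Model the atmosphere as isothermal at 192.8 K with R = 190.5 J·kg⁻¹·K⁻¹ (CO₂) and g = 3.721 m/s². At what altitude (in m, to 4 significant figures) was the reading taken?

z ≈ 11990 m

Scale height: H = RT/g = 190.5 × 192.8 / 3.721 = 9870.6 m.
Invert the barometric formula: z = H ln(P₀/P).
P₀/P = 511.9/152 = 3.3678; ln(3.3678) = 1.2143.
z = 9870.6 × 1.2143 = 11986 m.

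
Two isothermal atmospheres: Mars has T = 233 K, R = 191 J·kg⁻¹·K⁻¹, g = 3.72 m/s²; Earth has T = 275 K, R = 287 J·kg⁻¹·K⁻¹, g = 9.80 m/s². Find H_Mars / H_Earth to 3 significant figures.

H = RT/g for each body.
H_Mars = 191 × 233 / 3.72 = 11963 m.
H_Earth = 287 × 275 / 9.80 = 8053.6 m.
H_Mars/H_Earth = 11963/8053.6 = 1.4854.

H_Mars/H_Earth ≈ 1.49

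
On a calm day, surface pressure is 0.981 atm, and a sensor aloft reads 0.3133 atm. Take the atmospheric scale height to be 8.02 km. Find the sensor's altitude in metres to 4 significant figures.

z ≈ 9154 m

Invert the barometric formula: z = H ln(P₀/P).
P₀/P = 0.981/0.3133 = 3.1312; ln(3.1312) = 1.1414.
z = 8020.0 × 1.1414 = 9154.0 m.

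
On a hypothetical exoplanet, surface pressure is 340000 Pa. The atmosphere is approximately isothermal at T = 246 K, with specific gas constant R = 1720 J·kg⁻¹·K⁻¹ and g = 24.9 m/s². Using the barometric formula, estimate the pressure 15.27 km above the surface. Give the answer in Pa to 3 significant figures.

P ≈ 138000 Pa

Scale height: H = RT/g = 1720 × 246 / 24.9 = 16993 m.
Barometric formula: P = P₀ exp(−z/H).
z/H = 15270/16993 = 0.89861; exp(−0.89861) = 0.40714.
P = 340000 × 0.40714 = 138430 Pa.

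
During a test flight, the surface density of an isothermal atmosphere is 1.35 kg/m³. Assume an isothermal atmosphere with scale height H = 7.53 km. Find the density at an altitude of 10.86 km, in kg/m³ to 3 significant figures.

ρ ≈ 0.319 kg/m³

In an isothermal atmosphere, density decays like pressure: ρ = ρ₀ exp(−z/H).
z/H = 10860/7530.0 = 1.4422; exp(−1.4422) = 0.23641.
ρ = 1.35 × 0.23641 = 0.31915 kg/m³.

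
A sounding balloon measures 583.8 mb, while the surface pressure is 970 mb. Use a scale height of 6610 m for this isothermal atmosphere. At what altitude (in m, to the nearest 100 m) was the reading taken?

z ≈ 3400 m

Invert the barometric formula: z = H ln(P₀/P).
P₀/P = 970/583.8 = 1.6615; ln(1.6615) = 0.50772.
z = 6610.0 × 0.50772 = 3356.0 m.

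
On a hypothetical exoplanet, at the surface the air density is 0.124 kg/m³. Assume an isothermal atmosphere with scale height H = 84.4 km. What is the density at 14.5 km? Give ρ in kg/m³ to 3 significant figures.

ρ ≈ 0.104 kg/m³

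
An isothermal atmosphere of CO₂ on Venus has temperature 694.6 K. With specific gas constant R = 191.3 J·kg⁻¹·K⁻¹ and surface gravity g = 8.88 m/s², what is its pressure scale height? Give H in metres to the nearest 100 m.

The scale height of an isothermal atmosphere is H = RT/g.
H = 191.3 × 694.6 / 8.88 = 132880/8.88 = 14964 m.

H ≈ 15000 m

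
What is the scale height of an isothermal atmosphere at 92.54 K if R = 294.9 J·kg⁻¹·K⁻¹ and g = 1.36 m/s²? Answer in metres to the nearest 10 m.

H ≈ 20070 m

The scale height of an isothermal atmosphere is H = RT/g.
H = 294.9 × 92.54 / 1.36 = 27290/1.36 = 20066 m.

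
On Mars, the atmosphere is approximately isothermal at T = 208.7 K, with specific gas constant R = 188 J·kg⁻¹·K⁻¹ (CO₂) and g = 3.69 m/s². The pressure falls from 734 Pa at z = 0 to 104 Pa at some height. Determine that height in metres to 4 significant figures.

Scale height: H = RT/g = 188 × 208.7 / 3.69 = 10633 m.
Invert the barometric formula: z = H ln(P₀/P).
P₀/P = 734/104 = 7.0577; ln(7.0577) = 1.9541.
z = 10633 × 1.9541 = 20778 m.

z ≈ 20780 m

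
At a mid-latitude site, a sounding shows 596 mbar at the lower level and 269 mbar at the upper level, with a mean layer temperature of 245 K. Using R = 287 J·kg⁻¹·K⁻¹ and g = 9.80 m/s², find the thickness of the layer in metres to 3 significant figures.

Hypsometric equation: Δz = (R T̄/g) ln(P₁/P₂).
R T̄/g = 287 × 245 / 9.80 = 7175.0 m.
ln(596/269) = ln(2.2156) = 0.79552.
Δz = 7175.0 × 0.79552 = 5707.9 m.

Δz ≈ 5710 m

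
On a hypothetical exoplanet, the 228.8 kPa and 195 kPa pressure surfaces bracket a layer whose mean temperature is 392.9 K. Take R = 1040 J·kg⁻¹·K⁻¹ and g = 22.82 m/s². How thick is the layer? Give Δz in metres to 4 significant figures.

Hypsometric equation: Δz = (R T̄/g) ln(P₁/P₂).
R T̄/g = 1040 × 392.9 / 22.82 = 17906 m.
ln(228.8/195) = ln(1.1733) = 0.15982.
Δz = 17906 × 0.15982 = 2861.7 m.

Δz ≈ 2862 m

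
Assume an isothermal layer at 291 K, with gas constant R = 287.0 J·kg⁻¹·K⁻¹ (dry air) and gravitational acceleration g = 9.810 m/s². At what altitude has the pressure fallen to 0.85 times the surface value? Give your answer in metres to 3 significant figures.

Scale height: H = RT/g = 287.0 × 291 / 9.810 = 8513.5 m.
Set P/P₀ = exp(−z/H) = 0.85, so z = −H ln(0.85).
−ln(0.85) = 0.16252; z = 8513.5 × 0.16252 = 1383.6 m.

z ≈ 1380 m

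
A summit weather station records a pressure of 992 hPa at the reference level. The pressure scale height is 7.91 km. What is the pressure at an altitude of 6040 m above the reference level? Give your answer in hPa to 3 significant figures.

P ≈ 462 hPa

Barometric formula: P = P₀ exp(−z/H).
z/H = 6040.0/7910.0 = 0.76359; exp(−0.76359) = 0.46599.
P = 992 × 0.46599 = 462.26 hPa.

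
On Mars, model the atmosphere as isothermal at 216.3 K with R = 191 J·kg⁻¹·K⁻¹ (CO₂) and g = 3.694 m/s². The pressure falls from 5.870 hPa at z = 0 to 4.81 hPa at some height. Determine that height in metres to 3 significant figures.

z ≈ 2230 m

Scale height: H = RT/g = 191 × 216.3 / 3.694 = 11184 m.
Invert the barometric formula: z = H ln(P₀/P).
P₀/P = 5.870/4.81 = 1.2204; ln(1.2204) = 0.19918.
z = 11184 × 0.19918 = 2227.6 m.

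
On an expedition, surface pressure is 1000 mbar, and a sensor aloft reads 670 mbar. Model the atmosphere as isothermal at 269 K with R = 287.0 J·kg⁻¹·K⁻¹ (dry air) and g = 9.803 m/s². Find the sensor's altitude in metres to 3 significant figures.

Scale height: H = RT/g = 287.0 × 269 / 9.803 = 7875.4 m.
Invert the barometric formula: z = H ln(P₀/P).
P₀/P = 1000/670 = 1.4925; ln(1.4925) = 0.40045.
z = 7875.4 × 0.40045 = 3153.7 m.

z ≈ 3150 m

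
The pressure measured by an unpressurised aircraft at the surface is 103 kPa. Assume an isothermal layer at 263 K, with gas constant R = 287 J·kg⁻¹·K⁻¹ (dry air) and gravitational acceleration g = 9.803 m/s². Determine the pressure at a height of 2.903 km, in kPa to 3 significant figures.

Scale height: H = RT/g = 287 × 263 / 9.803 = 7699.8 m.
Barometric formula: P = P₀ exp(−z/H).
z/H = 2903.0/7699.8 = 0.37702; exp(−0.37702) = 0.68590.
P = 103 × 0.68590 = 70.648 kPa.

P ≈ 70.6 kPa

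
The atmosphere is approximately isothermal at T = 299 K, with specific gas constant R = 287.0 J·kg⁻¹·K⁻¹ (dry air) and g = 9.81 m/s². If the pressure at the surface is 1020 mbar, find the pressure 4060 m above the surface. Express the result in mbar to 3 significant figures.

Scale height: H = RT/g = 287.0 × 299 / 9.81 = 8747.5 m.
Barometric formula: P = P₀ exp(−z/H).
z/H = 4060.0/8747.5 = 0.46413; exp(−0.46413) = 0.62868.
P = 1020 × 0.62868 = 641.25 mbar.

P ≈ 641 mbar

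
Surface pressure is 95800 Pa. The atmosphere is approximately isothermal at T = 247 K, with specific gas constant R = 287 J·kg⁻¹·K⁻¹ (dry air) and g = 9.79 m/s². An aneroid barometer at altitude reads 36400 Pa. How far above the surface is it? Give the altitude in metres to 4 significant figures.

z ≈ 7007 m

Scale height: H = RT/g = 287 × 247 / 9.79 = 7241.0 m.
Invert the barometric formula: z = H ln(P₀/P).
P₀/P = 95800/36400 = 2.6319; ln(2.6319) = 0.96771.
z = 7241.0 × 0.96771 = 7007.2 m.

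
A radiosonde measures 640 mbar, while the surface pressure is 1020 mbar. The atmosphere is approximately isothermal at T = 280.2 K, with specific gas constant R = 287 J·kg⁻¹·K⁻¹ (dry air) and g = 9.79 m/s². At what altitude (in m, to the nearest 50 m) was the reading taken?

z ≈ 3850 m

Scale height: H = RT/g = 287 × 280.2 / 9.79 = 8214.2 m.
Invert the barometric formula: z = H ln(P₀/P).
P₀/P = 1020/640 = 1.5938; ln(1.5938) = 0.46612.
z = 8214.2 × 0.46612 = 3828.8 m.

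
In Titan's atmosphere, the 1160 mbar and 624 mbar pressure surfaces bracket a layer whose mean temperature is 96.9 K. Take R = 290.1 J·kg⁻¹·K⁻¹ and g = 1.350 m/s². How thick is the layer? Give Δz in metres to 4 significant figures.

Δz ≈ 12910 m

Hypsometric equation: Δz = (R T̄/g) ln(P₁/P₂).
R T̄/g = 290.1 × 96.9 / 1.350 = 20823 m.
ln(1160/624) = ln(1.8590) = 0.62004.
Δz = 20823 × 0.62004 = 12911 m.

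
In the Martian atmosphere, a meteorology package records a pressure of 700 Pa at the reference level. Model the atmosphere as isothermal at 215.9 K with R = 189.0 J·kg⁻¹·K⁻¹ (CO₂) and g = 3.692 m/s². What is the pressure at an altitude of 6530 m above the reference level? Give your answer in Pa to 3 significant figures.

P ≈ 388 Pa

Scale height: H = RT/g = 189.0 × 215.9 / 3.692 = 11052 m.
Barometric formula: P = P₀ exp(−z/H).
z/H = 6530.0/11052 = 0.59084; exp(−0.59084) = 0.55386.
P = 700 × 0.55386 = 387.70 Pa.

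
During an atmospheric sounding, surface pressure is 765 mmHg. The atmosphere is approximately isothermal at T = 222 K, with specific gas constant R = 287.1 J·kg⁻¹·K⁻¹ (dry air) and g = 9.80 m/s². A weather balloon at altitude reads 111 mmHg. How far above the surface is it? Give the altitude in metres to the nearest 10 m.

z ≈ 12550 m

Scale height: H = RT/g = 287.1 × 222 / 9.80 = 6503.7 m.
Invert the barometric formula: z = H ln(P₀/P).
P₀/P = 765/111 = 6.8919; ln(6.8919) = 1.9303.
z = 6503.7 × 1.9303 = 12554 m.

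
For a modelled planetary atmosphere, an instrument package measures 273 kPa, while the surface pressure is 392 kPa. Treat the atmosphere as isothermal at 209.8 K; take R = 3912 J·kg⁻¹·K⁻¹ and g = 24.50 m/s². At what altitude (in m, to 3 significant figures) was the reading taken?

Scale height: H = RT/g = 3912 × 209.8 / 24.50 = 33499 m.
Invert the barometric formula: z = H ln(P₀/P).
P₀/P = 392/273 = 1.4359; ln(1.4359) = 0.36179.
z = 33499 × 0.36179 = 12120 m.

z ≈ 12100 m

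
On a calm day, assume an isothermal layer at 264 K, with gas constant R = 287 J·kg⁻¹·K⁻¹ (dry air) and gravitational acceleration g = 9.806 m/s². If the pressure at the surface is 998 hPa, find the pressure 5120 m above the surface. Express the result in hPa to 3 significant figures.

P ≈ 514 hPa

Scale height: H = RT/g = 287 × 264 / 9.806 = 7726.7 m.
Barometric formula: P = P₀ exp(−z/H).
z/H = 5120.0/7726.7 = 0.66264; exp(−0.66264) = 0.51549.
P = 998 × 0.51549 = 514.46 hPa.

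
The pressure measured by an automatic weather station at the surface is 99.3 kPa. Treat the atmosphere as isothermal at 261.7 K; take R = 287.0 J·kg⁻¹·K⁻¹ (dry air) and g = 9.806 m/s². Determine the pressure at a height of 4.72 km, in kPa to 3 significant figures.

Scale height: H = RT/g = 287.0 × 261.7 / 9.806 = 7659.4 m.
Barometric formula: P = P₀ exp(−z/H).
z/H = 4720.0/7659.4 = 0.61624; exp(−0.61624) = 0.53997.
P = 99.3 × 0.53997 = 53.619 kPa.

P ≈ 53.6 kPa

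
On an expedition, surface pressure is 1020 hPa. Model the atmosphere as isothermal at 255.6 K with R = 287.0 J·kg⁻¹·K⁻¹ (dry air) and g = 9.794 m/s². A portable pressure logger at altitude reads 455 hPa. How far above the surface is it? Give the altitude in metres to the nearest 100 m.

z ≈ 6000 m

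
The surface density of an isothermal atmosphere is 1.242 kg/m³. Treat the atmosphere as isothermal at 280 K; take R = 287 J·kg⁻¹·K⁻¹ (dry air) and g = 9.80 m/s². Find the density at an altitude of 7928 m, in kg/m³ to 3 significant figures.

ρ ≈ 0.472 kg/m³

Scale height: H = RT/g = 287 × 280 / 9.80 = 8200.0 m.
In an isothermal atmosphere, density decays like pressure: ρ = ρ₀ exp(−z/H).
z/H = 7928.0/8200.0 = 0.96683; exp(−0.96683) = 0.38029.
ρ = 1.242 × 0.38029 = 0.47232 kg/m³.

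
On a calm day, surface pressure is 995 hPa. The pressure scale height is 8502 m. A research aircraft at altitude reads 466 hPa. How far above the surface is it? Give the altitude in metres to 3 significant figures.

Invert the barometric formula: z = H ln(P₀/P).
P₀/P = 995/466 = 2.1352; ln(2.1352) = 0.75856.
z = 8502.0 × 0.75856 = 6449.3 m.

z ≈ 6450 m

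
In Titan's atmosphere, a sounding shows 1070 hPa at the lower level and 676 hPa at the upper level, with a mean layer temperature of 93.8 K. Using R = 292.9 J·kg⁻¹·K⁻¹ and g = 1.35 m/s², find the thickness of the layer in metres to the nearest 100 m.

Hypsometric equation: Δz = (R T̄/g) ln(P₁/P₂).
R T̄/g = 292.9 × 93.8 / 1.35 = 20351 m.
ln(1070/676) = ln(1.5828) = 0.45920.
Δz = 20351 × 0.45920 = 9345.2 m.

Δz ≈ 9300 m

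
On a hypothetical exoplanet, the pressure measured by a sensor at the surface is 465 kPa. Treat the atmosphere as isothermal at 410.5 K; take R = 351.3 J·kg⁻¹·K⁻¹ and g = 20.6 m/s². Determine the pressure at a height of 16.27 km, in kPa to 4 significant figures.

Scale height: H = RT/g = 351.3 × 410.5 / 20.6 = 7000.4 m.
Barometric formula: P = P₀ exp(−z/H).
z/H = 16270/7000.4 = 2.3242; exp(−2.3242) = 0.097862.
P = 465 × 0.097862 = 45.506 kPa.

P ≈ 45.51 kPa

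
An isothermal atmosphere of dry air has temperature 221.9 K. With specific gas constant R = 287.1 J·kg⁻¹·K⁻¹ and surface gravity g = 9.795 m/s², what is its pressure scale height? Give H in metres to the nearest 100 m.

H ≈ 6500 m

The scale height of an isothermal atmosphere is H = RT/g.
H = 287.1 × 221.9 / 9.795 = 63707/9.795 = 6504.0 m.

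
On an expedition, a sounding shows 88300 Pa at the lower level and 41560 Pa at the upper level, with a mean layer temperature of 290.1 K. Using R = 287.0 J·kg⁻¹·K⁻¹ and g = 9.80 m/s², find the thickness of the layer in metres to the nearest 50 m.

Hypsometric equation: Δz = (R T̄/g) ln(P₁/P₂).
R T̄/g = 287.0 × 290.1 / 9.80 = 8495.8 m.
ln(88300/41560) = ln(2.1246) = 0.75358.
Δz = 8495.8 × 0.75358 = 6402.3 m.

Δz ≈ 6400 m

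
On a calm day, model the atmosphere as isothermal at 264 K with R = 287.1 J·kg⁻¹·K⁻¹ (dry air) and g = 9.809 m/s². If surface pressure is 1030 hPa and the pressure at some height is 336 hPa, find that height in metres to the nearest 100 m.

z ≈ 8700 m

Scale height: H = RT/g = 287.1 × 264 / 9.809 = 7727.0 m.
Invert the barometric formula: z = H ln(P₀/P).
P₀/P = 1030/336 = 3.0655; ln(3.0655) = 1.1202.
z = 7727.0 × 1.1202 = 8655.8 m.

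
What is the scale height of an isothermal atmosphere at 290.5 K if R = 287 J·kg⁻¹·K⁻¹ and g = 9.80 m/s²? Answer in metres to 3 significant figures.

The scale height of an isothermal atmosphere is H = RT/g.
H = 287 × 290.5 / 9.80 = 83374/9.80 = 8507.6 m.

H ≈ 8510 m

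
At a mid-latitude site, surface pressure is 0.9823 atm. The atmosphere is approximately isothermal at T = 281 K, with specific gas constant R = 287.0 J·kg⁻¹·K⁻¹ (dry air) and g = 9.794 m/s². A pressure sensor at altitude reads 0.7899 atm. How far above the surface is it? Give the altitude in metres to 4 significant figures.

Scale height: H = RT/g = 287.0 × 281 / 9.794 = 8234.3 m.
Invert the barometric formula: z = H ln(P₀/P).
P₀/P = 0.9823/0.7899 = 1.2436; ln(1.2436) = 0.21801.
z = 8234.3 × 0.21801 = 1795.2 m.

z ≈ 1795 m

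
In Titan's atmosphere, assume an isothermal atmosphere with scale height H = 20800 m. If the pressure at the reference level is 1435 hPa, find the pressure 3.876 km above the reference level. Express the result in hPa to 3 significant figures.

Barometric formula: P = P₀ exp(−z/H).
z/H = 3876.0/20800 = 0.18635; exp(−0.18635) = 0.82998.
P = 1435 × 0.82998 = 1191.0 hPa.

P ≈ 1190 hPa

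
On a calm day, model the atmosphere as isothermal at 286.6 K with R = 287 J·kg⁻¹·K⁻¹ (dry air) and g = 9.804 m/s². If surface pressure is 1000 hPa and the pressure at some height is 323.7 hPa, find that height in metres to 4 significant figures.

z ≈ 9463 m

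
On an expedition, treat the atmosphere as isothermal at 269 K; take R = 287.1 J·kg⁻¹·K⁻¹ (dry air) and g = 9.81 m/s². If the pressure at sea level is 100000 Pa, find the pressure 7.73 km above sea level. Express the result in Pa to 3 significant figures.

P ≈ 37500 Pa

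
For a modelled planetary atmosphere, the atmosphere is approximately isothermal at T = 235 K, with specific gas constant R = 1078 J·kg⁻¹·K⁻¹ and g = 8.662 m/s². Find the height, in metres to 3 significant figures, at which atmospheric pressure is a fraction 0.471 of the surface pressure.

Scale height: H = RT/g = 1078 × 235 / 8.662 = 29246 m.
Set P/P₀ = exp(−z/H) = 0.471, so z = −H ln(0.471).
−ln(0.471) = 0.75290; z = 29246 × 0.75290 = 22019 m.

z ≈ 22000 m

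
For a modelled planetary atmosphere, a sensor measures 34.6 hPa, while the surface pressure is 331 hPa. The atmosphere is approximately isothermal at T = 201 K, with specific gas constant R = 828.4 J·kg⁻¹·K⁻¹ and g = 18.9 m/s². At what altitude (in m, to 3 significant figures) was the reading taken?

Scale height: H = RT/g = 828.4 × 201 / 18.9 = 8810.0 m.
Invert the barometric formula: z = H ln(P₀/P).
P₀/P = 331/34.6 = 9.5665; ln(9.5665) = 2.2583.
z = 8810.0 × 2.2583 = 19896 m.

z ≈ 19900 m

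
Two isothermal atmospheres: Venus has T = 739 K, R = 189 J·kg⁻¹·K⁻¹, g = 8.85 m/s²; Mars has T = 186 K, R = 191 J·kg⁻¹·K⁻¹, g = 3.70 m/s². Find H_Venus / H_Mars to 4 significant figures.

H_Venus/H_Mars ≈ 1.644

H = RT/g for each body.
H_Venus = 189 × 739 / 8.85 = 15782 m.
H_Mars = 191 × 186 / 3.70 = 9601.6 m.
H_Venus/H_Mars = 15782/9601.6 = 1.6437.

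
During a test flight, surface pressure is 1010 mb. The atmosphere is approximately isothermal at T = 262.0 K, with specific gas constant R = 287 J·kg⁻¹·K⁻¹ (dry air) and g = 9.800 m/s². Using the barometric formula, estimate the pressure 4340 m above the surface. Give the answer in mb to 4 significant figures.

Scale height: H = RT/g = 287 × 262.0 / 9.800 = 7672.9 m.
Barometric formula: P = P₀ exp(−z/H).
z/H = 4340.0/7672.9 = 0.56563; exp(−0.56563) = 0.56800.
P = 1010 × 0.56800 = 573.68 mb.

P ≈ 573.7 mb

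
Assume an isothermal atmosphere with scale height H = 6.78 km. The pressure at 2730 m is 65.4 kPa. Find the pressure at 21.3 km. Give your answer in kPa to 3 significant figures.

P ≈ 4.23 kPa

Between two levels, P₂ = P₁ exp(−Δz/H) with Δz = z₂ − z₁.
Δz = 21300 − 2730.0 = 18570 m; Δz/H = 18570/6780.0 = 2.7389.
P₂ = 65.4 × exp(−2.7389) = 65.4 × 0.064641 = 4.2275 kPa.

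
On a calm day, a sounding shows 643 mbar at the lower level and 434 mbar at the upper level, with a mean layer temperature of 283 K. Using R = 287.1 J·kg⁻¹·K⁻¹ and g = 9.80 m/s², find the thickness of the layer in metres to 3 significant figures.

Δz ≈ 3260 m

Hypsometric equation: Δz = (R T̄/g) ln(P₁/P₂).
R T̄/g = 287.1 × 283 / 9.80 = 8290.7 m.
ln(643/434) = ln(1.4816) = 0.39312.
Δz = 8290.7 × 0.39312 = 3259.2 m.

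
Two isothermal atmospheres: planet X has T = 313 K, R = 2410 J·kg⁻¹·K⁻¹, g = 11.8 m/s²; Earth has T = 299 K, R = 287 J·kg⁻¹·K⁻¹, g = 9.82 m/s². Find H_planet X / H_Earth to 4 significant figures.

H = RT/g for each body.
H_planet X = 2410 × 313 / 11.8 = 63926 m.
H_Earth = 287 × 299 / 9.82 = 8738.6 m.
H_planet X/H_Earth = 63926/8738.6 = 7.3154.

H_planet X/H_Earth ≈ 7.315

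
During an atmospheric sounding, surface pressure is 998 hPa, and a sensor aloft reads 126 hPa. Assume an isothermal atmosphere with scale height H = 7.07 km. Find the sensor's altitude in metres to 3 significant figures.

Invert the barometric formula: z = H ln(P₀/P).
P₀/P = 998/126 = 7.9206; ln(7.9206) = 2.0695.
z = 7070.0 × 2.0695 = 14631 m.

z ≈ 14600 m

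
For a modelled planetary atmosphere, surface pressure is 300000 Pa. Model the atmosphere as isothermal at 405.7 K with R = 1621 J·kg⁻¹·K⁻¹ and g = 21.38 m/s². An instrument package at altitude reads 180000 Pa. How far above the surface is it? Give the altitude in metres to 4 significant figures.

z ≈ 15710 m

Scale height: H = RT/g = 1621 × 405.7 / 21.38 = 30760 m.
Invert the barometric formula: z = H ln(P₀/P).
P₀/P = 300000/180000 = 1.6667; ln(1.6667) = 0.51085.
z = 30760 × 0.51085 = 15714 m.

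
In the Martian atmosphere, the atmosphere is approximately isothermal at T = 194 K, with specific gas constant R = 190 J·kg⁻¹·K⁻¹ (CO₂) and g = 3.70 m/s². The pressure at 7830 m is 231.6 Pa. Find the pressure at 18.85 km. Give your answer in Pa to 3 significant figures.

Scale height: H = RT/g = 190 × 194 / 3.70 = 9962.2 m.
Between two levels, P₂ = P₁ exp(−Δz/H) with Δz = z₂ − z₁.
Δz = 18850 − 7830.0 = 11020 m; Δz/H = 11020/9962.2 = 1.1062.
P₂ = 231.6 × exp(−1.1062) = 231.6 × 0.33081 = 76.616 Pa.

P ≈ 76.6 Pa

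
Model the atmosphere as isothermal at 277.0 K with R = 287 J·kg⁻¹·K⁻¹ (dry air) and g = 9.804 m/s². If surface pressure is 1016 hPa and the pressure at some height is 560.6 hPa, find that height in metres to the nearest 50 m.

Scale height: H = RT/g = 287 × 277.0 / 9.804 = 8108.8 m.
Invert the barometric formula: z = H ln(P₀/P).
P₀/P = 1016/560.6 = 1.8123; ln(1.8123) = 0.59460.
z = 8108.8 × 0.59460 = 4821.5 m.

z ≈ 4800 m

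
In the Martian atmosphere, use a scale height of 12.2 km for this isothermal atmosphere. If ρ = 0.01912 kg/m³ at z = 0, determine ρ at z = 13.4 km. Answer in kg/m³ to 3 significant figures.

In an isothermal atmosphere, density decays like pressure: ρ = ρ₀ exp(−z/H).
z/H = 13400/12200 = 1.0984; exp(−1.0984) = 0.33340.
ρ = 0.01912 × 0.33340 = 0.0063746 kg/m³.

ρ ≈ 0.00637 kg/m³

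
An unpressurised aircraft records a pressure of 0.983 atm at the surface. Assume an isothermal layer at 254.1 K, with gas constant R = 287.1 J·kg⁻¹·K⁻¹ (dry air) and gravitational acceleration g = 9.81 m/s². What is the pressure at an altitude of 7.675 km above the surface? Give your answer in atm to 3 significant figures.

P ≈ 0.350 atm

Scale height: H = RT/g = 287.1 × 254.1 / 9.81 = 7436.5 m.
Barometric formula: P = P₀ exp(−z/H).
z/H = 7675.0/7436.5 = 1.0321; exp(−1.0321) = 0.35626.
P = 0.983 × 0.35626 = 0.35020 atm.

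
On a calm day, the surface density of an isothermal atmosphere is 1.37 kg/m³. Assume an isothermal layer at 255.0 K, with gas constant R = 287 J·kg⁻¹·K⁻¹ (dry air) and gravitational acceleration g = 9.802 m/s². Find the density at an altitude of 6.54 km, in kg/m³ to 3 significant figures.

Scale height: H = RT/g = 287 × 255.0 / 9.802 = 7466.3 m.
In an isothermal atmosphere, density decays like pressure: ρ = ρ₀ exp(−z/H).
z/H = 6540.0/7466.3 = 0.87594; exp(−0.87594) = 0.41647.
ρ = 1.37 × 0.41647 = 0.57056 kg/m³.

ρ ≈ 0.571 kg/m³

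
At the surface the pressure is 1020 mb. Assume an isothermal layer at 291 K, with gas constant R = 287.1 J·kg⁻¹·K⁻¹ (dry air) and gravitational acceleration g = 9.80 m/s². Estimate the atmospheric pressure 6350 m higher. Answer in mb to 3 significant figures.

Scale height: H = RT/g = 287.1 × 291 / 9.80 = 8525.1 m.
Barometric formula: P = P₀ exp(−z/H).
z/H = 6350.0/8525.1 = 0.74486; exp(−0.74486) = 0.47480.
P = 1020 × 0.47480 = 484.30 mb.

P ≈ 484 mb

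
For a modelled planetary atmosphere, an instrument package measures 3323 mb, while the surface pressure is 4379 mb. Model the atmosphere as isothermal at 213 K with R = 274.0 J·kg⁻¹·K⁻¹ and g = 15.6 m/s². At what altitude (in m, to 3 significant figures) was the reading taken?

Scale height: H = RT/g = 274.0 × 213 / 15.6 = 3741.2 m.
Invert the barometric formula: z = H ln(P₀/P).
P₀/P = 4379/3323 = 1.3178; ln(1.3178) = 0.27596.
z = 3741.2 × 0.27596 = 1032.4 m.

z ≈ 1030 m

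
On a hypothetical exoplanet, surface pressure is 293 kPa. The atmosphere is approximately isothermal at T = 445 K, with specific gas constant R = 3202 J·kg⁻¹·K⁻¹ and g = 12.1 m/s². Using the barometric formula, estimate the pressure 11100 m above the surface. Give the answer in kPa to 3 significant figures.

P ≈ 267 kPa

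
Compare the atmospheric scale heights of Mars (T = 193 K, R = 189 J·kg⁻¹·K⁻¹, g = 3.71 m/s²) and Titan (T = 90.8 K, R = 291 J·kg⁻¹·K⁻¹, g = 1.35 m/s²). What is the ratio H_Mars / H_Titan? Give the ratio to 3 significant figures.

H_Mars/H_Titan ≈ 0.502

H = RT/g for each body.
H_Mars = 189 × 193 / 3.71 = 9832.1 m.
H_Titan = 291 × 90.8 / 1.35 = 19572 m.
H_Mars/H_Titan = 9832.1/19572 = 0.50236.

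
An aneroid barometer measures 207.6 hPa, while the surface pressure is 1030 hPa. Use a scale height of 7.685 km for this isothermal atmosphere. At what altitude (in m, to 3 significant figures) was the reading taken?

Invert the barometric formula: z = H ln(P₀/P).
P₀/P = 1030/207.6 = 4.9615; ln(4.9615) = 1.6017.
z = 7685.0 × 1.6017 = 12309 m.

z ≈ 12300 m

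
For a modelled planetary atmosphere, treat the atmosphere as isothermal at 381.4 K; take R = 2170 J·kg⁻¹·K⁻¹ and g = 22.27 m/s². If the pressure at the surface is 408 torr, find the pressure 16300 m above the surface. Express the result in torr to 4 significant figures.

P ≈ 263.1 torr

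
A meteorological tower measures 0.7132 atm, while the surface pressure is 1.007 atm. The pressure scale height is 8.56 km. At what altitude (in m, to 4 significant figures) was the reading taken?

z ≈ 2953 m

Invert the barometric formula: z = H ln(P₀/P).
P₀/P = 1.007/0.7132 = 1.4119; ln(1.4119) = 0.34494.
z = 8560.0 × 0.34494 = 2952.7 m.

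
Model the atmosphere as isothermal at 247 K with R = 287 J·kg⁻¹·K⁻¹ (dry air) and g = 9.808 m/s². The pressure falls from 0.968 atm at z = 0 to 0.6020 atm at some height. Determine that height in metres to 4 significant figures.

z ≈ 3433 m

Scale height: H = RT/g = 287 × 247 / 9.808 = 7227.7 m.
Invert the barometric formula: z = H ln(P₀/P).
P₀/P = 0.968/0.6020 = 1.6080; ln(1.6080) = 0.47499.
z = 7227.7 × 0.47499 = 3433.1 m.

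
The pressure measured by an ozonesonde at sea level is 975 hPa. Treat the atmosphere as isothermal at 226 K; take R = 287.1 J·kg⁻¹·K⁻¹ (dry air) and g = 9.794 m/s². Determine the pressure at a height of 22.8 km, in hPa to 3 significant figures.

P ≈ 31.2 hPa

Scale height: H = RT/g = 287.1 × 226 / 9.794 = 6624.9 m.
Barometric formula: P = P₀ exp(−z/H).
z/H = 22800/6624.9 = 3.4416; exp(−3.4416) = 0.032013.
P = 975 × 0.032013 = 31.213 hPa.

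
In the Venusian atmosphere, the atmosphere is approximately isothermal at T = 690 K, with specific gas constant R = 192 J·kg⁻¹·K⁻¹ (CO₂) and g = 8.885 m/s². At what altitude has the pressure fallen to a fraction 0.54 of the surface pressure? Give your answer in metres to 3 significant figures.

Scale height: H = RT/g = 192 × 690 / 8.885 = 14911 m.
Set P/P₀ = exp(−z/H) = 0.54, so z = −H ln(0.54).
−ln(0.54) = 0.61619; z = 14911 × 0.61619 = 9188.0 m.

z ≈ 9190 m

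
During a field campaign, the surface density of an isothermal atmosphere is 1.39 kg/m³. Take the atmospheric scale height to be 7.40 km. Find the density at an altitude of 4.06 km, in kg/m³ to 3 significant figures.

ρ ≈ 0.803 kg/m³

In an isothermal atmosphere, density decays like pressure: ρ = ρ₀ exp(−z/H).
z/H = 4060.0/7400.0 = 0.54865; exp(−0.54865) = 0.57773.
ρ = 1.39 × 0.57773 = 0.80304 kg/m³.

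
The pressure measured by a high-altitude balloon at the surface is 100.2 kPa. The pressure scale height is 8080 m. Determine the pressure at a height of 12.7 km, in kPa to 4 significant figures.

Barometric formula: P = P₀ exp(−z/H).
z/H = 12700/8080.0 = 1.5718; exp(−1.5718) = 0.20767.
P = 100.2 × 0.20767 = 20.809 kPa.

P ≈ 20.81 kPa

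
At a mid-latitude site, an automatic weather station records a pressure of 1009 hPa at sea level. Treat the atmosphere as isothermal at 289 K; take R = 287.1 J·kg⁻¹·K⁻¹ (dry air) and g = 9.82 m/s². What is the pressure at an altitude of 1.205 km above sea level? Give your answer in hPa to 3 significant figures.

P ≈ 875 hPa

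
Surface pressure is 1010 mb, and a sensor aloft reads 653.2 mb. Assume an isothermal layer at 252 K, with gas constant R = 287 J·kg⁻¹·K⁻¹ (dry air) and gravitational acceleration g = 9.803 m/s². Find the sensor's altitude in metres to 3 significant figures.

z ≈ 3220 m

Scale height: H = RT/g = 287 × 252 / 9.803 = 7377.7 m.
Invert the barometric formula: z = H ln(P₀/P).
P₀/P = 1010/653.2 = 1.5462; ln(1.5462) = 0.43580.
z = 7377.7 × 0.43580 = 3215.2 m.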